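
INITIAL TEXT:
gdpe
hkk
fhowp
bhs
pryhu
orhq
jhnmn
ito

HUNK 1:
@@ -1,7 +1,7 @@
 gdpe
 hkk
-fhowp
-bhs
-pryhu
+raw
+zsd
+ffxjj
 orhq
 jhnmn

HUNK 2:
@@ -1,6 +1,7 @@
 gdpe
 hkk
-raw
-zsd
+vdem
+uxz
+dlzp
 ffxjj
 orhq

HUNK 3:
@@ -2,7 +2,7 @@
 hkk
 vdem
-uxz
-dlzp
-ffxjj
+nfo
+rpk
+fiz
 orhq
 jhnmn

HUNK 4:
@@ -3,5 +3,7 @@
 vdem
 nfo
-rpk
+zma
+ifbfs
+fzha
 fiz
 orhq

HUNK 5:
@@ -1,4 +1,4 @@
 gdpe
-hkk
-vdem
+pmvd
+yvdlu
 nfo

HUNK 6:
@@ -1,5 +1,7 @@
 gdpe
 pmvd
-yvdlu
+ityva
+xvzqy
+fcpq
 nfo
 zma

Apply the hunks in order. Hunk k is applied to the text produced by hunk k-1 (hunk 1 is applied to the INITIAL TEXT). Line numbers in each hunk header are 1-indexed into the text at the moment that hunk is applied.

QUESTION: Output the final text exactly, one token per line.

Hunk 1: at line 1 remove [fhowp,bhs,pryhu] add [raw,zsd,ffxjj] -> 8 lines: gdpe hkk raw zsd ffxjj orhq jhnmn ito
Hunk 2: at line 1 remove [raw,zsd] add [vdem,uxz,dlzp] -> 9 lines: gdpe hkk vdem uxz dlzp ffxjj orhq jhnmn ito
Hunk 3: at line 2 remove [uxz,dlzp,ffxjj] add [nfo,rpk,fiz] -> 9 lines: gdpe hkk vdem nfo rpk fiz orhq jhnmn ito
Hunk 4: at line 3 remove [rpk] add [zma,ifbfs,fzha] -> 11 lines: gdpe hkk vdem nfo zma ifbfs fzha fiz orhq jhnmn ito
Hunk 5: at line 1 remove [hkk,vdem] add [pmvd,yvdlu] -> 11 lines: gdpe pmvd yvdlu nfo zma ifbfs fzha fiz orhq jhnmn ito
Hunk 6: at line 1 remove [yvdlu] add [ityva,xvzqy,fcpq] -> 13 lines: gdpe pmvd ityva xvzqy fcpq nfo zma ifbfs fzha fiz orhq jhnmn ito

Answer: gdpe
pmvd
ityva
xvzqy
fcpq
nfo
zma
ifbfs
fzha
fiz
orhq
jhnmn
ito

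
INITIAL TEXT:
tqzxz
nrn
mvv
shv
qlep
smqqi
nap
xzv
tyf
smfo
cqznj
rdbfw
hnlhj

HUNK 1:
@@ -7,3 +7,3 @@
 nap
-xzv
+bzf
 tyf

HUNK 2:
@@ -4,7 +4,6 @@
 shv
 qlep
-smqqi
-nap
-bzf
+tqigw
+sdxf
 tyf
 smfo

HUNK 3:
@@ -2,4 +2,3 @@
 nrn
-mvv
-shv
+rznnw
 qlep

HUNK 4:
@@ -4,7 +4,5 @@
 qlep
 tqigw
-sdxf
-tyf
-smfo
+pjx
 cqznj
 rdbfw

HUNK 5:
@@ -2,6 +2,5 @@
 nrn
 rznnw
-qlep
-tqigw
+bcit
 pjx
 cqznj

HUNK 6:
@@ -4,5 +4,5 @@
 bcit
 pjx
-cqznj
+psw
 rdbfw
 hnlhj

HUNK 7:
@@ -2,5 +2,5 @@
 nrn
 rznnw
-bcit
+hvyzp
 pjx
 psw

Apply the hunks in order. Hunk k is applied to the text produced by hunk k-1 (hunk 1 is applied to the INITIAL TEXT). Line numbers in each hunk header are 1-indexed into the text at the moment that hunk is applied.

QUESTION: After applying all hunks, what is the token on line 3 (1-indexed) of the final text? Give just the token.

Hunk 1: at line 7 remove [xzv] add [bzf] -> 13 lines: tqzxz nrn mvv shv qlep smqqi nap bzf tyf smfo cqznj rdbfw hnlhj
Hunk 2: at line 4 remove [smqqi,nap,bzf] add [tqigw,sdxf] -> 12 lines: tqzxz nrn mvv shv qlep tqigw sdxf tyf smfo cqznj rdbfw hnlhj
Hunk 3: at line 2 remove [mvv,shv] add [rznnw] -> 11 lines: tqzxz nrn rznnw qlep tqigw sdxf tyf smfo cqznj rdbfw hnlhj
Hunk 4: at line 4 remove [sdxf,tyf,smfo] add [pjx] -> 9 lines: tqzxz nrn rznnw qlep tqigw pjx cqznj rdbfw hnlhj
Hunk 5: at line 2 remove [qlep,tqigw] add [bcit] -> 8 lines: tqzxz nrn rznnw bcit pjx cqznj rdbfw hnlhj
Hunk 6: at line 4 remove [cqznj] add [psw] -> 8 lines: tqzxz nrn rznnw bcit pjx psw rdbfw hnlhj
Hunk 7: at line 2 remove [bcit] add [hvyzp] -> 8 lines: tqzxz nrn rznnw hvyzp pjx psw rdbfw hnlhj
Final line 3: rznnw

Answer: rznnw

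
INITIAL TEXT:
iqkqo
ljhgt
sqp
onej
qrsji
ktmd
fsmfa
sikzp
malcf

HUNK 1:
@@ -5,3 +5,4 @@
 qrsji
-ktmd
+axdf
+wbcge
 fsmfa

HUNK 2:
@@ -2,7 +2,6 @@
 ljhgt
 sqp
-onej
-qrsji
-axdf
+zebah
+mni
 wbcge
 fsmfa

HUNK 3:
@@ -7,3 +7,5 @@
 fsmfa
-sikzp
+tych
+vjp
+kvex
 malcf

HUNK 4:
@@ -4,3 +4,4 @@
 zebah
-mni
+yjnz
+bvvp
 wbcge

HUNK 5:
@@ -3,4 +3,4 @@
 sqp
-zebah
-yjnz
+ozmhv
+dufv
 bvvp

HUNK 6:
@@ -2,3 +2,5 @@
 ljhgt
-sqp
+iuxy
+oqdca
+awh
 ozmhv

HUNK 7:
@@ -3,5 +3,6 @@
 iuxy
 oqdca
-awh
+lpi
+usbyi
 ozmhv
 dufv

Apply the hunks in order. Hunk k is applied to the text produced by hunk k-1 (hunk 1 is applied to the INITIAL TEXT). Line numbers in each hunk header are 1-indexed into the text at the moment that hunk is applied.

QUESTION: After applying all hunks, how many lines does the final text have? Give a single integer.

Answer: 15

Derivation:
Hunk 1: at line 5 remove [ktmd] add [axdf,wbcge] -> 10 lines: iqkqo ljhgt sqp onej qrsji axdf wbcge fsmfa sikzp malcf
Hunk 2: at line 2 remove [onej,qrsji,axdf] add [zebah,mni] -> 9 lines: iqkqo ljhgt sqp zebah mni wbcge fsmfa sikzp malcf
Hunk 3: at line 7 remove [sikzp] add [tych,vjp,kvex] -> 11 lines: iqkqo ljhgt sqp zebah mni wbcge fsmfa tych vjp kvex malcf
Hunk 4: at line 4 remove [mni] add [yjnz,bvvp] -> 12 lines: iqkqo ljhgt sqp zebah yjnz bvvp wbcge fsmfa tych vjp kvex malcf
Hunk 5: at line 3 remove [zebah,yjnz] add [ozmhv,dufv] -> 12 lines: iqkqo ljhgt sqp ozmhv dufv bvvp wbcge fsmfa tych vjp kvex malcf
Hunk 6: at line 2 remove [sqp] add [iuxy,oqdca,awh] -> 14 lines: iqkqo ljhgt iuxy oqdca awh ozmhv dufv bvvp wbcge fsmfa tych vjp kvex malcf
Hunk 7: at line 3 remove [awh] add [lpi,usbyi] -> 15 lines: iqkqo ljhgt iuxy oqdca lpi usbyi ozmhv dufv bvvp wbcge fsmfa tych vjp kvex malcf
Final line count: 15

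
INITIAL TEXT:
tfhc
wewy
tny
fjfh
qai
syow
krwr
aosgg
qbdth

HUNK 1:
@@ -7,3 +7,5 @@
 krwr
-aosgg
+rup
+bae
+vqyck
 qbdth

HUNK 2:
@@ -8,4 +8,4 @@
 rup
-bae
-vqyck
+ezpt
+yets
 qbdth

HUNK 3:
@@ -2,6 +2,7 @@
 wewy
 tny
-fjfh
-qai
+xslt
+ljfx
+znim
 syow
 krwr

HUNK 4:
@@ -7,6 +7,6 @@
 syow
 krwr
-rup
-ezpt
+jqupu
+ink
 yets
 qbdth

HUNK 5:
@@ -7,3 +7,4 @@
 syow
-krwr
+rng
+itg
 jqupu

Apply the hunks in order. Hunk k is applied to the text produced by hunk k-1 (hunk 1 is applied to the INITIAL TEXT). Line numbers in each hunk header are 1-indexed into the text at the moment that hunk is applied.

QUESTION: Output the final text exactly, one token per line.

Hunk 1: at line 7 remove [aosgg] add [rup,bae,vqyck] -> 11 lines: tfhc wewy tny fjfh qai syow krwr rup bae vqyck qbdth
Hunk 2: at line 8 remove [bae,vqyck] add [ezpt,yets] -> 11 lines: tfhc wewy tny fjfh qai syow krwr rup ezpt yets qbdth
Hunk 3: at line 2 remove [fjfh,qai] add [xslt,ljfx,znim] -> 12 lines: tfhc wewy tny xslt ljfx znim syow krwr rup ezpt yets qbdth
Hunk 4: at line 7 remove [rup,ezpt] add [jqupu,ink] -> 12 lines: tfhc wewy tny xslt ljfx znim syow krwr jqupu ink yets qbdth
Hunk 5: at line 7 remove [krwr] add [rng,itg] -> 13 lines: tfhc wewy tny xslt ljfx znim syow rng itg jqupu ink yets qbdth

Answer: tfhc
wewy
tny
xslt
ljfx
znim
syow
rng
itg
jqupu
ink
yets
qbdth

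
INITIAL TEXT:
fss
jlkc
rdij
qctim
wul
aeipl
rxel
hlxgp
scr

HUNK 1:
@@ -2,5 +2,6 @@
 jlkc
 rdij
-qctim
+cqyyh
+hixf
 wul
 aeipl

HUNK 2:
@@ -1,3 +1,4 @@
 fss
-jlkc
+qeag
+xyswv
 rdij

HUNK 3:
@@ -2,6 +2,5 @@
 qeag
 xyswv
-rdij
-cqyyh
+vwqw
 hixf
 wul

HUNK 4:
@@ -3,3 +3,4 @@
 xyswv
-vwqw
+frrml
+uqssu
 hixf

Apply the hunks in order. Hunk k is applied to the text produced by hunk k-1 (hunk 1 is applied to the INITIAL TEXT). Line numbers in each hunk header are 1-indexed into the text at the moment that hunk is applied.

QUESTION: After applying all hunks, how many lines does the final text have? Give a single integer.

Answer: 11

Derivation:
Hunk 1: at line 2 remove [qctim] add [cqyyh,hixf] -> 10 lines: fss jlkc rdij cqyyh hixf wul aeipl rxel hlxgp scr
Hunk 2: at line 1 remove [jlkc] add [qeag,xyswv] -> 11 lines: fss qeag xyswv rdij cqyyh hixf wul aeipl rxel hlxgp scr
Hunk 3: at line 2 remove [rdij,cqyyh] add [vwqw] -> 10 lines: fss qeag xyswv vwqw hixf wul aeipl rxel hlxgp scr
Hunk 4: at line 3 remove [vwqw] add [frrml,uqssu] -> 11 lines: fss qeag xyswv frrml uqssu hixf wul aeipl rxel hlxgp scr
Final line count: 11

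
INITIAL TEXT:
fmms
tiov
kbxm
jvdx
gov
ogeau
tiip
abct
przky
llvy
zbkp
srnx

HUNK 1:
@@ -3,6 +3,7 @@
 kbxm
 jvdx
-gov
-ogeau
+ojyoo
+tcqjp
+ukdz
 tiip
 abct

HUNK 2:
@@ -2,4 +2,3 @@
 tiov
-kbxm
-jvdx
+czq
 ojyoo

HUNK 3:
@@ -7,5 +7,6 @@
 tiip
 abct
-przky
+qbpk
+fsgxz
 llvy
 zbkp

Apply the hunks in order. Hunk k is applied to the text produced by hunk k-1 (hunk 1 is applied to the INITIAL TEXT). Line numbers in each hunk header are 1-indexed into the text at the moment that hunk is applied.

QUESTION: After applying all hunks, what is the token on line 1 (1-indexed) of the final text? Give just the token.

Hunk 1: at line 3 remove [gov,ogeau] add [ojyoo,tcqjp,ukdz] -> 13 lines: fmms tiov kbxm jvdx ojyoo tcqjp ukdz tiip abct przky llvy zbkp srnx
Hunk 2: at line 2 remove [kbxm,jvdx] add [czq] -> 12 lines: fmms tiov czq ojyoo tcqjp ukdz tiip abct przky llvy zbkp srnx
Hunk 3: at line 7 remove [przky] add [qbpk,fsgxz] -> 13 lines: fmms tiov czq ojyoo tcqjp ukdz tiip abct qbpk fsgxz llvy zbkp srnx
Final line 1: fmms

Answer: fmms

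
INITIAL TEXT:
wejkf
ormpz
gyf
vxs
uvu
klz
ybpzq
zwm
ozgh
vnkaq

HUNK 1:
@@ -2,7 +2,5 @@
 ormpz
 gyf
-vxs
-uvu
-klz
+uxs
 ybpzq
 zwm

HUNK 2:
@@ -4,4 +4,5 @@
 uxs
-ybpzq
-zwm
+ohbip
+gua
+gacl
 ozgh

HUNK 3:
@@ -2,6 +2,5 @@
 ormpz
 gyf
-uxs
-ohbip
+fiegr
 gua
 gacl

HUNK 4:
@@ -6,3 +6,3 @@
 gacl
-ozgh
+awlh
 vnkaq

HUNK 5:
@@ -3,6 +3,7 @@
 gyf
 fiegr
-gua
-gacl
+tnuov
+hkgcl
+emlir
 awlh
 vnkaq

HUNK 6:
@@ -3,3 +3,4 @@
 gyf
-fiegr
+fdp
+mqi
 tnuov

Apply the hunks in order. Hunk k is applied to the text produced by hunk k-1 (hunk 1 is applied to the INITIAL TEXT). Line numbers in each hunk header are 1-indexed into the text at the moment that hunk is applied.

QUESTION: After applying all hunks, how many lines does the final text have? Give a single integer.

Hunk 1: at line 2 remove [vxs,uvu,klz] add [uxs] -> 8 lines: wejkf ormpz gyf uxs ybpzq zwm ozgh vnkaq
Hunk 2: at line 4 remove [ybpzq,zwm] add [ohbip,gua,gacl] -> 9 lines: wejkf ormpz gyf uxs ohbip gua gacl ozgh vnkaq
Hunk 3: at line 2 remove [uxs,ohbip] add [fiegr] -> 8 lines: wejkf ormpz gyf fiegr gua gacl ozgh vnkaq
Hunk 4: at line 6 remove [ozgh] add [awlh] -> 8 lines: wejkf ormpz gyf fiegr gua gacl awlh vnkaq
Hunk 5: at line 3 remove [gua,gacl] add [tnuov,hkgcl,emlir] -> 9 lines: wejkf ormpz gyf fiegr tnuov hkgcl emlir awlh vnkaq
Hunk 6: at line 3 remove [fiegr] add [fdp,mqi] -> 10 lines: wejkf ormpz gyf fdp mqi tnuov hkgcl emlir awlh vnkaq
Final line count: 10

Answer: 10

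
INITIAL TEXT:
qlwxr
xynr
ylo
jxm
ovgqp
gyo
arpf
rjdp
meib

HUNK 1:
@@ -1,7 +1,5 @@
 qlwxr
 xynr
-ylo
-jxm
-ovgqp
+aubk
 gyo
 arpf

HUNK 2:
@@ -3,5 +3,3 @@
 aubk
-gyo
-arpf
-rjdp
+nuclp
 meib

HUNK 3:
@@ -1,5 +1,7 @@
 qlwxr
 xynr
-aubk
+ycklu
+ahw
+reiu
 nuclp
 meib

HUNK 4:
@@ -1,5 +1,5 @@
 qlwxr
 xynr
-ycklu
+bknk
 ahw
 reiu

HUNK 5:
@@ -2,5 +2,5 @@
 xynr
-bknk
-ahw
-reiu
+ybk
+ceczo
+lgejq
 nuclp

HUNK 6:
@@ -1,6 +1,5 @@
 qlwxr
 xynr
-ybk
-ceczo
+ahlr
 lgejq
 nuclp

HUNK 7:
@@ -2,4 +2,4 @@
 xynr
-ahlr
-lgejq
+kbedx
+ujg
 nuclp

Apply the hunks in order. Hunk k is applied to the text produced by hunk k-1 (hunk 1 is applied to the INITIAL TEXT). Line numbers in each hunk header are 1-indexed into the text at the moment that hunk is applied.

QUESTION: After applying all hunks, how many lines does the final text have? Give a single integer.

Answer: 6

Derivation:
Hunk 1: at line 1 remove [ylo,jxm,ovgqp] add [aubk] -> 7 lines: qlwxr xynr aubk gyo arpf rjdp meib
Hunk 2: at line 3 remove [gyo,arpf,rjdp] add [nuclp] -> 5 lines: qlwxr xynr aubk nuclp meib
Hunk 3: at line 1 remove [aubk] add [ycklu,ahw,reiu] -> 7 lines: qlwxr xynr ycklu ahw reiu nuclp meib
Hunk 4: at line 1 remove [ycklu] add [bknk] -> 7 lines: qlwxr xynr bknk ahw reiu nuclp meib
Hunk 5: at line 2 remove [bknk,ahw,reiu] add [ybk,ceczo,lgejq] -> 7 lines: qlwxr xynr ybk ceczo lgejq nuclp meib
Hunk 6: at line 1 remove [ybk,ceczo] add [ahlr] -> 6 lines: qlwxr xynr ahlr lgejq nuclp meib
Hunk 7: at line 2 remove [ahlr,lgejq] add [kbedx,ujg] -> 6 lines: qlwxr xynr kbedx ujg nuclp meib
Final line count: 6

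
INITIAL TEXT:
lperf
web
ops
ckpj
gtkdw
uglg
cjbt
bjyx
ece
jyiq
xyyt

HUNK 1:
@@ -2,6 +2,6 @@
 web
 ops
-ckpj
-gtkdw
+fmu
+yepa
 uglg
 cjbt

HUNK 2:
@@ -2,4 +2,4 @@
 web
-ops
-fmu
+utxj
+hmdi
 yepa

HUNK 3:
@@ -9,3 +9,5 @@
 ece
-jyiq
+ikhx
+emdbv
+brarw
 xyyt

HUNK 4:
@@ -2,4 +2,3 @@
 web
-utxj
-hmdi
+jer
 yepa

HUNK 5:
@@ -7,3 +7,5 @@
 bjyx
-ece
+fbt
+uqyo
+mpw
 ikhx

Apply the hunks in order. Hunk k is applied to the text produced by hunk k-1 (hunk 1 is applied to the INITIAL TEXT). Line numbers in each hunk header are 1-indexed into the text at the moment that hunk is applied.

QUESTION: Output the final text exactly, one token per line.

Hunk 1: at line 2 remove [ckpj,gtkdw] add [fmu,yepa] -> 11 lines: lperf web ops fmu yepa uglg cjbt bjyx ece jyiq xyyt
Hunk 2: at line 2 remove [ops,fmu] add [utxj,hmdi] -> 11 lines: lperf web utxj hmdi yepa uglg cjbt bjyx ece jyiq xyyt
Hunk 3: at line 9 remove [jyiq] add [ikhx,emdbv,brarw] -> 13 lines: lperf web utxj hmdi yepa uglg cjbt bjyx ece ikhx emdbv brarw xyyt
Hunk 4: at line 2 remove [utxj,hmdi] add [jer] -> 12 lines: lperf web jer yepa uglg cjbt bjyx ece ikhx emdbv brarw xyyt
Hunk 5: at line 7 remove [ece] add [fbt,uqyo,mpw] -> 14 lines: lperf web jer yepa uglg cjbt bjyx fbt uqyo mpw ikhx emdbv brarw xyyt

Answer: lperf
web
jer
yepa
uglg
cjbt
bjyx
fbt
uqyo
mpw
ikhx
emdbv
brarw
xyyt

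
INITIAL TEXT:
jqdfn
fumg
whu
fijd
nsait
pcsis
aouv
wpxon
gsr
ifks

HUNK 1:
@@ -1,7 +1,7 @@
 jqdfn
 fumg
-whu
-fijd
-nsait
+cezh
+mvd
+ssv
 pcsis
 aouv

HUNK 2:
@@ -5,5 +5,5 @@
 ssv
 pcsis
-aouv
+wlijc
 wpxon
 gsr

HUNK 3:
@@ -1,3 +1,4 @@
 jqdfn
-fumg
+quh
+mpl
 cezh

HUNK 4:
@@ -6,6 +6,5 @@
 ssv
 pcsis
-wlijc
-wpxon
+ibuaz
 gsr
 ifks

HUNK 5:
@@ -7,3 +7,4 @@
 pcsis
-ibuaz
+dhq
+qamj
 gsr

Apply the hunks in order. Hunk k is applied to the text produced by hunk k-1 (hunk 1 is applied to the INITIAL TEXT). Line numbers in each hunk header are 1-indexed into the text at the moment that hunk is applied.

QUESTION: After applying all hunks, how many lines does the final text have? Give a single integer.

Answer: 11

Derivation:
Hunk 1: at line 1 remove [whu,fijd,nsait] add [cezh,mvd,ssv] -> 10 lines: jqdfn fumg cezh mvd ssv pcsis aouv wpxon gsr ifks
Hunk 2: at line 5 remove [aouv] add [wlijc] -> 10 lines: jqdfn fumg cezh mvd ssv pcsis wlijc wpxon gsr ifks
Hunk 3: at line 1 remove [fumg] add [quh,mpl] -> 11 lines: jqdfn quh mpl cezh mvd ssv pcsis wlijc wpxon gsr ifks
Hunk 4: at line 6 remove [wlijc,wpxon] add [ibuaz] -> 10 lines: jqdfn quh mpl cezh mvd ssv pcsis ibuaz gsr ifks
Hunk 5: at line 7 remove [ibuaz] add [dhq,qamj] -> 11 lines: jqdfn quh mpl cezh mvd ssv pcsis dhq qamj gsr ifks
Final line count: 11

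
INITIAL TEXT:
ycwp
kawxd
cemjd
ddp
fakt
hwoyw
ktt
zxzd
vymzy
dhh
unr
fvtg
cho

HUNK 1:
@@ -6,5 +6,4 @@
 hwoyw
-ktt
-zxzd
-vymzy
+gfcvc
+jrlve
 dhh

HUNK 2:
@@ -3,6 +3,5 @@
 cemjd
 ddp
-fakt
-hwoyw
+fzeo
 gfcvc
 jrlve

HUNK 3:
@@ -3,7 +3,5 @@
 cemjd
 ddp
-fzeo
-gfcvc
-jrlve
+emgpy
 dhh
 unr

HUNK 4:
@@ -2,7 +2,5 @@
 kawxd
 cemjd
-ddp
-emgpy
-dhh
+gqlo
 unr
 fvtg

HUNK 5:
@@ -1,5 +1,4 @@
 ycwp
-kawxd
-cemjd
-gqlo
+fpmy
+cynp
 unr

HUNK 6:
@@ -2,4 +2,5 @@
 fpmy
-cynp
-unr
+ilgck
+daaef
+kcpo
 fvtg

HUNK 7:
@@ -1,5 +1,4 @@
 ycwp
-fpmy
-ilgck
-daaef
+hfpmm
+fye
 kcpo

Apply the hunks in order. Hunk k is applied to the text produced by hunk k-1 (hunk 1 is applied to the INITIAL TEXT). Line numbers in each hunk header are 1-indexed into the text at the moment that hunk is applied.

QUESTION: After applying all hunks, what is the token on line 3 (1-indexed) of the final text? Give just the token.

Hunk 1: at line 6 remove [ktt,zxzd,vymzy] add [gfcvc,jrlve] -> 12 lines: ycwp kawxd cemjd ddp fakt hwoyw gfcvc jrlve dhh unr fvtg cho
Hunk 2: at line 3 remove [fakt,hwoyw] add [fzeo] -> 11 lines: ycwp kawxd cemjd ddp fzeo gfcvc jrlve dhh unr fvtg cho
Hunk 3: at line 3 remove [fzeo,gfcvc,jrlve] add [emgpy] -> 9 lines: ycwp kawxd cemjd ddp emgpy dhh unr fvtg cho
Hunk 4: at line 2 remove [ddp,emgpy,dhh] add [gqlo] -> 7 lines: ycwp kawxd cemjd gqlo unr fvtg cho
Hunk 5: at line 1 remove [kawxd,cemjd,gqlo] add [fpmy,cynp] -> 6 lines: ycwp fpmy cynp unr fvtg cho
Hunk 6: at line 2 remove [cynp,unr] add [ilgck,daaef,kcpo] -> 7 lines: ycwp fpmy ilgck daaef kcpo fvtg cho
Hunk 7: at line 1 remove [fpmy,ilgck,daaef] add [hfpmm,fye] -> 6 lines: ycwp hfpmm fye kcpo fvtg cho
Final line 3: fye

Answer: fye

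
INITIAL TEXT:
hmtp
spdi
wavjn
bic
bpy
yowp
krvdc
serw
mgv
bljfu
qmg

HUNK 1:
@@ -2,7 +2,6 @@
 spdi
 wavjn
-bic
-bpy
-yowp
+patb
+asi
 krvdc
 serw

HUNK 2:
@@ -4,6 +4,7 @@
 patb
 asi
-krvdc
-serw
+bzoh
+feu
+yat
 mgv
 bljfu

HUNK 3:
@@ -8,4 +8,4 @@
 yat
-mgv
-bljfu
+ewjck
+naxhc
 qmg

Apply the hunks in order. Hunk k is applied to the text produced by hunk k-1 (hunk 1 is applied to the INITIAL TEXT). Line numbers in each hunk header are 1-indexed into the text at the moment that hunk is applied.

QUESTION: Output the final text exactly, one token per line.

Hunk 1: at line 2 remove [bic,bpy,yowp] add [patb,asi] -> 10 lines: hmtp spdi wavjn patb asi krvdc serw mgv bljfu qmg
Hunk 2: at line 4 remove [krvdc,serw] add [bzoh,feu,yat] -> 11 lines: hmtp spdi wavjn patb asi bzoh feu yat mgv bljfu qmg
Hunk 3: at line 8 remove [mgv,bljfu] add [ewjck,naxhc] -> 11 lines: hmtp spdi wavjn patb asi bzoh feu yat ewjck naxhc qmg

Answer: hmtp
spdi
wavjn
patb
asi
bzoh
feu
yat
ewjck
naxhc
qmg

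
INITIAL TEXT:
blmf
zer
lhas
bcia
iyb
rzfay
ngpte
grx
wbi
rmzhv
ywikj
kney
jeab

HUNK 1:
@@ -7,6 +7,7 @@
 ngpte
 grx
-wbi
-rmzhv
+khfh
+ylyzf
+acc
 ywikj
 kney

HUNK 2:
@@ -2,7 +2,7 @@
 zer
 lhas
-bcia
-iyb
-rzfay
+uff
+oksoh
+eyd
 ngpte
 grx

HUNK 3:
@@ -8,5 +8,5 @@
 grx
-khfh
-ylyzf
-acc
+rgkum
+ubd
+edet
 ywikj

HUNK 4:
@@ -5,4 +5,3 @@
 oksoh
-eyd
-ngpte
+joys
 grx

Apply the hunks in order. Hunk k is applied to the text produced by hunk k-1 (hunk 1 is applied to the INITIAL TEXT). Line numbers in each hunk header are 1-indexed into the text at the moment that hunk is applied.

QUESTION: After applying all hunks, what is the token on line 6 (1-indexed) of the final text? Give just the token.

Answer: joys

Derivation:
Hunk 1: at line 7 remove [wbi,rmzhv] add [khfh,ylyzf,acc] -> 14 lines: blmf zer lhas bcia iyb rzfay ngpte grx khfh ylyzf acc ywikj kney jeab
Hunk 2: at line 2 remove [bcia,iyb,rzfay] add [uff,oksoh,eyd] -> 14 lines: blmf zer lhas uff oksoh eyd ngpte grx khfh ylyzf acc ywikj kney jeab
Hunk 3: at line 8 remove [khfh,ylyzf,acc] add [rgkum,ubd,edet] -> 14 lines: blmf zer lhas uff oksoh eyd ngpte grx rgkum ubd edet ywikj kney jeab
Hunk 4: at line 5 remove [eyd,ngpte] add [joys] -> 13 lines: blmf zer lhas uff oksoh joys grx rgkum ubd edet ywikj kney jeab
Final line 6: joys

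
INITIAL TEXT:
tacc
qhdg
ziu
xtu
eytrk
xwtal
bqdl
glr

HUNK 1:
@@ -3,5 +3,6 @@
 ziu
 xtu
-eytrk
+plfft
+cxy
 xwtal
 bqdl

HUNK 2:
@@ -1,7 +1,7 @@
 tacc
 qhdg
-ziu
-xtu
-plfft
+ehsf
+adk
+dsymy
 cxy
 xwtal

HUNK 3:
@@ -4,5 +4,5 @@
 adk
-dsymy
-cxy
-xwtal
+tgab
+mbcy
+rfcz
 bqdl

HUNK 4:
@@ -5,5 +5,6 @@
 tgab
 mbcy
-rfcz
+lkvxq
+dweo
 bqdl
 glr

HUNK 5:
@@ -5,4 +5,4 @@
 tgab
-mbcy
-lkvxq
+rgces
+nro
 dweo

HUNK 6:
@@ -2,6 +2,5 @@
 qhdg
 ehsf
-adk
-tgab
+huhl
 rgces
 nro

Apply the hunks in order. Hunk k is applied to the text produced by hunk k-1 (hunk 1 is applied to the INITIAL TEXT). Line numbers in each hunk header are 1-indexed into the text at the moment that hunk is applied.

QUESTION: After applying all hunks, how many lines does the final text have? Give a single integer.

Answer: 9

Derivation:
Hunk 1: at line 3 remove [eytrk] add [plfft,cxy] -> 9 lines: tacc qhdg ziu xtu plfft cxy xwtal bqdl glr
Hunk 2: at line 1 remove [ziu,xtu,plfft] add [ehsf,adk,dsymy] -> 9 lines: tacc qhdg ehsf adk dsymy cxy xwtal bqdl glr
Hunk 3: at line 4 remove [dsymy,cxy,xwtal] add [tgab,mbcy,rfcz] -> 9 lines: tacc qhdg ehsf adk tgab mbcy rfcz bqdl glr
Hunk 4: at line 5 remove [rfcz] add [lkvxq,dweo] -> 10 lines: tacc qhdg ehsf adk tgab mbcy lkvxq dweo bqdl glr
Hunk 5: at line 5 remove [mbcy,lkvxq] add [rgces,nro] -> 10 lines: tacc qhdg ehsf adk tgab rgces nro dweo bqdl glr
Hunk 6: at line 2 remove [adk,tgab] add [huhl] -> 9 lines: tacc qhdg ehsf huhl rgces nro dweo bqdl glr
Final line count: 9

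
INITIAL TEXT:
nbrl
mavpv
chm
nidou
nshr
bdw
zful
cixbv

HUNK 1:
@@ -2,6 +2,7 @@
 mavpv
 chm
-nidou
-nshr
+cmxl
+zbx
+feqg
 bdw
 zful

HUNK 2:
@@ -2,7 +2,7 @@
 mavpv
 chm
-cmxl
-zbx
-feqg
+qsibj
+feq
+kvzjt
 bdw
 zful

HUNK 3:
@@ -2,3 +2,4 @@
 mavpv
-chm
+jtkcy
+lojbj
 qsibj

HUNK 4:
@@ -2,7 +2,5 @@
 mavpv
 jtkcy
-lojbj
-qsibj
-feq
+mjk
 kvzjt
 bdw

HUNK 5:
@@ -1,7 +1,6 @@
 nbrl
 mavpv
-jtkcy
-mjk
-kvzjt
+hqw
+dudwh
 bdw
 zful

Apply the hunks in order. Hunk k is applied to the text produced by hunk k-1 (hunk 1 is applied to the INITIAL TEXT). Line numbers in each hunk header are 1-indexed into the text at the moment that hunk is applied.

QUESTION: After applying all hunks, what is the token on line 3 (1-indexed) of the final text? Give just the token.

Answer: hqw

Derivation:
Hunk 1: at line 2 remove [nidou,nshr] add [cmxl,zbx,feqg] -> 9 lines: nbrl mavpv chm cmxl zbx feqg bdw zful cixbv
Hunk 2: at line 2 remove [cmxl,zbx,feqg] add [qsibj,feq,kvzjt] -> 9 lines: nbrl mavpv chm qsibj feq kvzjt bdw zful cixbv
Hunk 3: at line 2 remove [chm] add [jtkcy,lojbj] -> 10 lines: nbrl mavpv jtkcy lojbj qsibj feq kvzjt bdw zful cixbv
Hunk 4: at line 2 remove [lojbj,qsibj,feq] add [mjk] -> 8 lines: nbrl mavpv jtkcy mjk kvzjt bdw zful cixbv
Hunk 5: at line 1 remove [jtkcy,mjk,kvzjt] add [hqw,dudwh] -> 7 lines: nbrl mavpv hqw dudwh bdw zful cixbv
Final line 3: hqw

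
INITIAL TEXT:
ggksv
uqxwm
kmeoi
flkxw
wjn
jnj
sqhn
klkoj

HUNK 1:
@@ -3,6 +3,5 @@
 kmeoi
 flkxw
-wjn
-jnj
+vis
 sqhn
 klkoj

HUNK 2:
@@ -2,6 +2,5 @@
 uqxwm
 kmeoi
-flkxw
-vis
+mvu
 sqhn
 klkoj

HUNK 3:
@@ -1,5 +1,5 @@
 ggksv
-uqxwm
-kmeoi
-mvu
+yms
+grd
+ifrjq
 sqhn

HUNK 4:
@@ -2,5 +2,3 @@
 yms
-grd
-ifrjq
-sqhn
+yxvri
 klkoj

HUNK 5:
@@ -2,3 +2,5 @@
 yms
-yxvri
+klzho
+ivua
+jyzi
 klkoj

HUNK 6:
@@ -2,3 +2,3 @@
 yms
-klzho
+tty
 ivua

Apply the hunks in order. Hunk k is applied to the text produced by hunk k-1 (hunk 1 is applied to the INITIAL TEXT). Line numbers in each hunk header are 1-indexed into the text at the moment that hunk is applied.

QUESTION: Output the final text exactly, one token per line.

Hunk 1: at line 3 remove [wjn,jnj] add [vis] -> 7 lines: ggksv uqxwm kmeoi flkxw vis sqhn klkoj
Hunk 2: at line 2 remove [flkxw,vis] add [mvu] -> 6 lines: ggksv uqxwm kmeoi mvu sqhn klkoj
Hunk 3: at line 1 remove [uqxwm,kmeoi,mvu] add [yms,grd,ifrjq] -> 6 lines: ggksv yms grd ifrjq sqhn klkoj
Hunk 4: at line 2 remove [grd,ifrjq,sqhn] add [yxvri] -> 4 lines: ggksv yms yxvri klkoj
Hunk 5: at line 2 remove [yxvri] add [klzho,ivua,jyzi] -> 6 lines: ggksv yms klzho ivua jyzi klkoj
Hunk 6: at line 2 remove [klzho] add [tty] -> 6 lines: ggksv yms tty ivua jyzi klkoj

Answer: ggksv
yms
tty
ivua
jyzi
klkoj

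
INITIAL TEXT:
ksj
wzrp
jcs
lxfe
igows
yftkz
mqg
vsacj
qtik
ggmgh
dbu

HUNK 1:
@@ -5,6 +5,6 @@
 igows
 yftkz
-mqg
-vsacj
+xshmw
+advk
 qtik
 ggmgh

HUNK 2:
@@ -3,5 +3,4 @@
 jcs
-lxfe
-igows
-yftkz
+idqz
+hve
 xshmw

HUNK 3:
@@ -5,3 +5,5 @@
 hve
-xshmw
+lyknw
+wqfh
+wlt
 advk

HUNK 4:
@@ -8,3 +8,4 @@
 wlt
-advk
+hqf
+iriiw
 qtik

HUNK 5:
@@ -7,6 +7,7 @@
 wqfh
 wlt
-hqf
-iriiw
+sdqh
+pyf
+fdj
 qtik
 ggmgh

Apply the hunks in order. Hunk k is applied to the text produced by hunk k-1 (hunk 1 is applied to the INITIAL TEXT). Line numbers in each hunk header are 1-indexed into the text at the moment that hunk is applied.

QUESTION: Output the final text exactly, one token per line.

Hunk 1: at line 5 remove [mqg,vsacj] add [xshmw,advk] -> 11 lines: ksj wzrp jcs lxfe igows yftkz xshmw advk qtik ggmgh dbu
Hunk 2: at line 3 remove [lxfe,igows,yftkz] add [idqz,hve] -> 10 lines: ksj wzrp jcs idqz hve xshmw advk qtik ggmgh dbu
Hunk 3: at line 5 remove [xshmw] add [lyknw,wqfh,wlt] -> 12 lines: ksj wzrp jcs idqz hve lyknw wqfh wlt advk qtik ggmgh dbu
Hunk 4: at line 8 remove [advk] add [hqf,iriiw] -> 13 lines: ksj wzrp jcs idqz hve lyknw wqfh wlt hqf iriiw qtik ggmgh dbu
Hunk 5: at line 7 remove [hqf,iriiw] add [sdqh,pyf,fdj] -> 14 lines: ksj wzrp jcs idqz hve lyknw wqfh wlt sdqh pyf fdj qtik ggmgh dbu

Answer: ksj
wzrp
jcs
idqz
hve
lyknw
wqfh
wlt
sdqh
pyf
fdj
qtik
ggmgh
dbu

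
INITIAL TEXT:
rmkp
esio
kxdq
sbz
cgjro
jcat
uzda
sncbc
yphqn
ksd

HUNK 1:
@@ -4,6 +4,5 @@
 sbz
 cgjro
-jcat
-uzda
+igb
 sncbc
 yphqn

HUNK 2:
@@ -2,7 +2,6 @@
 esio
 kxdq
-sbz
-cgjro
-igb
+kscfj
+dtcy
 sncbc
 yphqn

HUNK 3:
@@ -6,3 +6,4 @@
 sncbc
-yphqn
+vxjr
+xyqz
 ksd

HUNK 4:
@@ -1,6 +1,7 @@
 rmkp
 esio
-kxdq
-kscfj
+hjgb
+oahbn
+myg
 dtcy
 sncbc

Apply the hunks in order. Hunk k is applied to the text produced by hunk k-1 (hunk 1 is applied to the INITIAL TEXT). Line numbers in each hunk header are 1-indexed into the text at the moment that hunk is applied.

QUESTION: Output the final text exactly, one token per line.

Answer: rmkp
esio
hjgb
oahbn
myg
dtcy
sncbc
vxjr
xyqz
ksd

Derivation:
Hunk 1: at line 4 remove [jcat,uzda] add [igb] -> 9 lines: rmkp esio kxdq sbz cgjro igb sncbc yphqn ksd
Hunk 2: at line 2 remove [sbz,cgjro,igb] add [kscfj,dtcy] -> 8 lines: rmkp esio kxdq kscfj dtcy sncbc yphqn ksd
Hunk 3: at line 6 remove [yphqn] add [vxjr,xyqz] -> 9 lines: rmkp esio kxdq kscfj dtcy sncbc vxjr xyqz ksd
Hunk 4: at line 1 remove [kxdq,kscfj] add [hjgb,oahbn,myg] -> 10 lines: rmkp esio hjgb oahbn myg dtcy sncbc vxjr xyqz ksd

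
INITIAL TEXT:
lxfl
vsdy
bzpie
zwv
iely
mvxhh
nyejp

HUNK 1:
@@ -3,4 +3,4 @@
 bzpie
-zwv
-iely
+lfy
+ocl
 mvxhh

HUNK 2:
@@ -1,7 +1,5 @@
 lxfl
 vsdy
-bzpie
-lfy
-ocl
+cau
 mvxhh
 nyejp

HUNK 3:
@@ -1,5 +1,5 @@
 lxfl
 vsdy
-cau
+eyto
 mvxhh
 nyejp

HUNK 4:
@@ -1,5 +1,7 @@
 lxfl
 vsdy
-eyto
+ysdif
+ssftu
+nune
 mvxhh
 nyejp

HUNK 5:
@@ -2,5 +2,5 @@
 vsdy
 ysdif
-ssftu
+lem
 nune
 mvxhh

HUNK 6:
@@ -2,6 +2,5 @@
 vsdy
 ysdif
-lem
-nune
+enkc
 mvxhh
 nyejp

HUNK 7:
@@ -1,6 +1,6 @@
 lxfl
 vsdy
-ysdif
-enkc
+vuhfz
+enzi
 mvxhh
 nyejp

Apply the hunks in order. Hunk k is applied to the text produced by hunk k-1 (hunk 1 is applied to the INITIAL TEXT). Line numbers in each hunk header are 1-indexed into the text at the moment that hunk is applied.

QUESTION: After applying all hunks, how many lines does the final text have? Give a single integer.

Answer: 6

Derivation:
Hunk 1: at line 3 remove [zwv,iely] add [lfy,ocl] -> 7 lines: lxfl vsdy bzpie lfy ocl mvxhh nyejp
Hunk 2: at line 1 remove [bzpie,lfy,ocl] add [cau] -> 5 lines: lxfl vsdy cau mvxhh nyejp
Hunk 3: at line 1 remove [cau] add [eyto] -> 5 lines: lxfl vsdy eyto mvxhh nyejp
Hunk 4: at line 1 remove [eyto] add [ysdif,ssftu,nune] -> 7 lines: lxfl vsdy ysdif ssftu nune mvxhh nyejp
Hunk 5: at line 2 remove [ssftu] add [lem] -> 7 lines: lxfl vsdy ysdif lem nune mvxhh nyejp
Hunk 6: at line 2 remove [lem,nune] add [enkc] -> 6 lines: lxfl vsdy ysdif enkc mvxhh nyejp
Hunk 7: at line 1 remove [ysdif,enkc] add [vuhfz,enzi] -> 6 lines: lxfl vsdy vuhfz enzi mvxhh nyejp
Final line count: 6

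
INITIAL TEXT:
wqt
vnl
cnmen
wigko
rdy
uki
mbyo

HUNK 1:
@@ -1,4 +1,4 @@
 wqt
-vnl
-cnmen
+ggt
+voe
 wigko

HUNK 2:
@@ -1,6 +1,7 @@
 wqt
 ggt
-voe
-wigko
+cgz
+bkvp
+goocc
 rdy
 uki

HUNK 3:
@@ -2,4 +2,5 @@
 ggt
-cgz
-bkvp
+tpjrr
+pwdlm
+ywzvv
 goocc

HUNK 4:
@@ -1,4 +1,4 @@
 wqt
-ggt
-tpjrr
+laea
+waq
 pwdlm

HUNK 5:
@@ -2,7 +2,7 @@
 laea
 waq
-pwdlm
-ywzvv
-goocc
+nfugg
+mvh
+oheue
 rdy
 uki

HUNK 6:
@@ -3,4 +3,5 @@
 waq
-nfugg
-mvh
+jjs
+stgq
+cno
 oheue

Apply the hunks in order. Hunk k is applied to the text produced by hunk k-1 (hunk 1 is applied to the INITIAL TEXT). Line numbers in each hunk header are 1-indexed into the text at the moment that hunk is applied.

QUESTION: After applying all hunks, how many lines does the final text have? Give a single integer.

Answer: 10

Derivation:
Hunk 1: at line 1 remove [vnl,cnmen] add [ggt,voe] -> 7 lines: wqt ggt voe wigko rdy uki mbyo
Hunk 2: at line 1 remove [voe,wigko] add [cgz,bkvp,goocc] -> 8 lines: wqt ggt cgz bkvp goocc rdy uki mbyo
Hunk 3: at line 2 remove [cgz,bkvp] add [tpjrr,pwdlm,ywzvv] -> 9 lines: wqt ggt tpjrr pwdlm ywzvv goocc rdy uki mbyo
Hunk 4: at line 1 remove [ggt,tpjrr] add [laea,waq] -> 9 lines: wqt laea waq pwdlm ywzvv goocc rdy uki mbyo
Hunk 5: at line 2 remove [pwdlm,ywzvv,goocc] add [nfugg,mvh,oheue] -> 9 lines: wqt laea waq nfugg mvh oheue rdy uki mbyo
Hunk 6: at line 3 remove [nfugg,mvh] add [jjs,stgq,cno] -> 10 lines: wqt laea waq jjs stgq cno oheue rdy uki mbyo
Final line count: 10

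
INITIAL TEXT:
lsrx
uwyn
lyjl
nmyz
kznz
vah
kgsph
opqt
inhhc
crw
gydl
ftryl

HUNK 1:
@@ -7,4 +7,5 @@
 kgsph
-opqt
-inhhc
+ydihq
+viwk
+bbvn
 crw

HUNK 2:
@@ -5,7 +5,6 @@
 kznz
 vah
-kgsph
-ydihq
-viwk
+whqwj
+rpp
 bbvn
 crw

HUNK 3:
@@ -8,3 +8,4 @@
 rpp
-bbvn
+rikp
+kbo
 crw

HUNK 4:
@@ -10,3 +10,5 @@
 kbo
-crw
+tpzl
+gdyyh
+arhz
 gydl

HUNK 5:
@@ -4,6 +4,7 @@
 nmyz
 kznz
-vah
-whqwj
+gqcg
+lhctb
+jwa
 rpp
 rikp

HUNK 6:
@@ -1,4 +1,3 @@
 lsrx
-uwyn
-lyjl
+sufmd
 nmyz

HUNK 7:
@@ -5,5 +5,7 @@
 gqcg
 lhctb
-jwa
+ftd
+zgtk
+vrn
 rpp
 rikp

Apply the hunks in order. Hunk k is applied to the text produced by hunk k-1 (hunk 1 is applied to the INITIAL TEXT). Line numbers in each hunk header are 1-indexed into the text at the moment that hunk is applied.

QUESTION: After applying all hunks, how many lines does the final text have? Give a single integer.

Hunk 1: at line 7 remove [opqt,inhhc] add [ydihq,viwk,bbvn] -> 13 lines: lsrx uwyn lyjl nmyz kznz vah kgsph ydihq viwk bbvn crw gydl ftryl
Hunk 2: at line 5 remove [kgsph,ydihq,viwk] add [whqwj,rpp] -> 12 lines: lsrx uwyn lyjl nmyz kznz vah whqwj rpp bbvn crw gydl ftryl
Hunk 3: at line 8 remove [bbvn] add [rikp,kbo] -> 13 lines: lsrx uwyn lyjl nmyz kznz vah whqwj rpp rikp kbo crw gydl ftryl
Hunk 4: at line 10 remove [crw] add [tpzl,gdyyh,arhz] -> 15 lines: lsrx uwyn lyjl nmyz kznz vah whqwj rpp rikp kbo tpzl gdyyh arhz gydl ftryl
Hunk 5: at line 4 remove [vah,whqwj] add [gqcg,lhctb,jwa] -> 16 lines: lsrx uwyn lyjl nmyz kznz gqcg lhctb jwa rpp rikp kbo tpzl gdyyh arhz gydl ftryl
Hunk 6: at line 1 remove [uwyn,lyjl] add [sufmd] -> 15 lines: lsrx sufmd nmyz kznz gqcg lhctb jwa rpp rikp kbo tpzl gdyyh arhz gydl ftryl
Hunk 7: at line 5 remove [jwa] add [ftd,zgtk,vrn] -> 17 lines: lsrx sufmd nmyz kznz gqcg lhctb ftd zgtk vrn rpp rikp kbo tpzl gdyyh arhz gydl ftryl
Final line count: 17

Answer: 17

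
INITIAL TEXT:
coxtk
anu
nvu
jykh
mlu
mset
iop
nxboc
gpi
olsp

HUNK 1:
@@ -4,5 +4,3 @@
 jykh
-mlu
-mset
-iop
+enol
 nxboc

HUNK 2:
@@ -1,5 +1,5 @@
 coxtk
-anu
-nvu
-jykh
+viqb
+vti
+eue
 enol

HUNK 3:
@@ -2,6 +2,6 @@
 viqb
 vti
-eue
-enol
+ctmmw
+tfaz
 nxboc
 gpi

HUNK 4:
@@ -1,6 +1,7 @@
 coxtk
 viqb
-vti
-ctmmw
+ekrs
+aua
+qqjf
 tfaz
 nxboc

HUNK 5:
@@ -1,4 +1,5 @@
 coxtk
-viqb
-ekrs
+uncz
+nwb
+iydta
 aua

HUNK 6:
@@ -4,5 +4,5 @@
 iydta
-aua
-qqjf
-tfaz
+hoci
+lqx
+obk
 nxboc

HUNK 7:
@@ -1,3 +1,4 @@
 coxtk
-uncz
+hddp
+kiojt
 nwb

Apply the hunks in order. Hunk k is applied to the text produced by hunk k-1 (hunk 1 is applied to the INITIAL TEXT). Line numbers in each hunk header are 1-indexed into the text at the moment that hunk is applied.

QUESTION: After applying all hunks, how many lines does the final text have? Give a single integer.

Answer: 11

Derivation:
Hunk 1: at line 4 remove [mlu,mset,iop] add [enol] -> 8 lines: coxtk anu nvu jykh enol nxboc gpi olsp
Hunk 2: at line 1 remove [anu,nvu,jykh] add [viqb,vti,eue] -> 8 lines: coxtk viqb vti eue enol nxboc gpi olsp
Hunk 3: at line 2 remove [eue,enol] add [ctmmw,tfaz] -> 8 lines: coxtk viqb vti ctmmw tfaz nxboc gpi olsp
Hunk 4: at line 1 remove [vti,ctmmw] add [ekrs,aua,qqjf] -> 9 lines: coxtk viqb ekrs aua qqjf tfaz nxboc gpi olsp
Hunk 5: at line 1 remove [viqb,ekrs] add [uncz,nwb,iydta] -> 10 lines: coxtk uncz nwb iydta aua qqjf tfaz nxboc gpi olsp
Hunk 6: at line 4 remove [aua,qqjf,tfaz] add [hoci,lqx,obk] -> 10 lines: coxtk uncz nwb iydta hoci lqx obk nxboc gpi olsp
Hunk 7: at line 1 remove [uncz] add [hddp,kiojt] -> 11 lines: coxtk hddp kiojt nwb iydta hoci lqx obk nxboc gpi olsp
Final line count: 11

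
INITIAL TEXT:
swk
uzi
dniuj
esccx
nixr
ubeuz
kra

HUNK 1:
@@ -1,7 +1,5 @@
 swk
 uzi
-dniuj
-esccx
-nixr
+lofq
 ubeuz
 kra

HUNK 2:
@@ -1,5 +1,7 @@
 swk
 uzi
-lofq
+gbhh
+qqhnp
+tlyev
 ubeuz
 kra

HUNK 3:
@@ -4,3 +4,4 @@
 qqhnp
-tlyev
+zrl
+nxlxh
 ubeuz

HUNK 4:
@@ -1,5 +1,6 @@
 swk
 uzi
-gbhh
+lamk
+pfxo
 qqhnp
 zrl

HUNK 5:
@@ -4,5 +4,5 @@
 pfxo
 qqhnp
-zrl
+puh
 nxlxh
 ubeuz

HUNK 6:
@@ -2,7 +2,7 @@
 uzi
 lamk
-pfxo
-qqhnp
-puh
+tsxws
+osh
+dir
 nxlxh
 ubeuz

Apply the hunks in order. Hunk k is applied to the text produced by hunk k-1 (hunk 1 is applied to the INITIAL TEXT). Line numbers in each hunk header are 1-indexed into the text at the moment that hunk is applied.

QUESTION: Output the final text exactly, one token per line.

Hunk 1: at line 1 remove [dniuj,esccx,nixr] add [lofq] -> 5 lines: swk uzi lofq ubeuz kra
Hunk 2: at line 1 remove [lofq] add [gbhh,qqhnp,tlyev] -> 7 lines: swk uzi gbhh qqhnp tlyev ubeuz kra
Hunk 3: at line 4 remove [tlyev] add [zrl,nxlxh] -> 8 lines: swk uzi gbhh qqhnp zrl nxlxh ubeuz kra
Hunk 4: at line 1 remove [gbhh] add [lamk,pfxo] -> 9 lines: swk uzi lamk pfxo qqhnp zrl nxlxh ubeuz kra
Hunk 5: at line 4 remove [zrl] add [puh] -> 9 lines: swk uzi lamk pfxo qqhnp puh nxlxh ubeuz kra
Hunk 6: at line 2 remove [pfxo,qqhnp,puh] add [tsxws,osh,dir] -> 9 lines: swk uzi lamk tsxws osh dir nxlxh ubeuz kra

Answer: swk
uzi
lamk
tsxws
osh
dir
nxlxh
ubeuz
kra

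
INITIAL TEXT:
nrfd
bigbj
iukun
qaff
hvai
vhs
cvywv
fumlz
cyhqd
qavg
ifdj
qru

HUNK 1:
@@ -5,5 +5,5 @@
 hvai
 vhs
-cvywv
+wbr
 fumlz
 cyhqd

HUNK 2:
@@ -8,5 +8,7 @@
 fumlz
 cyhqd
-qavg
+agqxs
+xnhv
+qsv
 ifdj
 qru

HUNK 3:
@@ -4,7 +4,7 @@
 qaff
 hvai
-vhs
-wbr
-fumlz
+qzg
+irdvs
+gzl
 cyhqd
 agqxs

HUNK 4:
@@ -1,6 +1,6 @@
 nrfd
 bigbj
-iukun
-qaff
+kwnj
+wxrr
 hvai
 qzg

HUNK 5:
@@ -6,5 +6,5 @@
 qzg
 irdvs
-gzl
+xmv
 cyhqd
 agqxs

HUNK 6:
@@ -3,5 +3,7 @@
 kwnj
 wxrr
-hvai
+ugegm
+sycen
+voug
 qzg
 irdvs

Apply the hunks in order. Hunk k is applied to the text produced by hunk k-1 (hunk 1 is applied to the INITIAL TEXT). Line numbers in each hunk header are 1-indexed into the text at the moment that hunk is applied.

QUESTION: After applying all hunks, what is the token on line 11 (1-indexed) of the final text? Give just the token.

Answer: cyhqd

Derivation:
Hunk 1: at line 5 remove [cvywv] add [wbr] -> 12 lines: nrfd bigbj iukun qaff hvai vhs wbr fumlz cyhqd qavg ifdj qru
Hunk 2: at line 8 remove [qavg] add [agqxs,xnhv,qsv] -> 14 lines: nrfd bigbj iukun qaff hvai vhs wbr fumlz cyhqd agqxs xnhv qsv ifdj qru
Hunk 3: at line 4 remove [vhs,wbr,fumlz] add [qzg,irdvs,gzl] -> 14 lines: nrfd bigbj iukun qaff hvai qzg irdvs gzl cyhqd agqxs xnhv qsv ifdj qru
Hunk 4: at line 1 remove [iukun,qaff] add [kwnj,wxrr] -> 14 lines: nrfd bigbj kwnj wxrr hvai qzg irdvs gzl cyhqd agqxs xnhv qsv ifdj qru
Hunk 5: at line 6 remove [gzl] add [xmv] -> 14 lines: nrfd bigbj kwnj wxrr hvai qzg irdvs xmv cyhqd agqxs xnhv qsv ifdj qru
Hunk 6: at line 3 remove [hvai] add [ugegm,sycen,voug] -> 16 lines: nrfd bigbj kwnj wxrr ugegm sycen voug qzg irdvs xmv cyhqd agqxs xnhv qsv ifdj qru
Final line 11: cyhqd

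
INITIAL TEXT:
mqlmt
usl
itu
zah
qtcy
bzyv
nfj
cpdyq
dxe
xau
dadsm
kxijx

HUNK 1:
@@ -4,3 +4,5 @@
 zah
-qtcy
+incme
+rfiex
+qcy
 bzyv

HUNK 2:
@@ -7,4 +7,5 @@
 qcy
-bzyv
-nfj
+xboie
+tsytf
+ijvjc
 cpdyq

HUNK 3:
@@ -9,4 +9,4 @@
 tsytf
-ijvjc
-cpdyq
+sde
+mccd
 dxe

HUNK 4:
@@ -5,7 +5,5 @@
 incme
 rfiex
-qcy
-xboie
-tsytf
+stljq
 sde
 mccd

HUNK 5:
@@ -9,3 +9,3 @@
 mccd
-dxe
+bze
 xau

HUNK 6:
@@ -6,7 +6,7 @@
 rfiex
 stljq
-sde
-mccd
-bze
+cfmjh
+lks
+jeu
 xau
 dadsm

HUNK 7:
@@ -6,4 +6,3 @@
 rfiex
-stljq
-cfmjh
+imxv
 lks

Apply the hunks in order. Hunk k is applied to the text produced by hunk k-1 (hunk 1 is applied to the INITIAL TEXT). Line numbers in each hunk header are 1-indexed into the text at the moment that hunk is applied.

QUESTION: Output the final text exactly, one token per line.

Answer: mqlmt
usl
itu
zah
incme
rfiex
imxv
lks
jeu
xau
dadsm
kxijx

Derivation:
Hunk 1: at line 4 remove [qtcy] add [incme,rfiex,qcy] -> 14 lines: mqlmt usl itu zah incme rfiex qcy bzyv nfj cpdyq dxe xau dadsm kxijx
Hunk 2: at line 7 remove [bzyv,nfj] add [xboie,tsytf,ijvjc] -> 15 lines: mqlmt usl itu zah incme rfiex qcy xboie tsytf ijvjc cpdyq dxe xau dadsm kxijx
Hunk 3: at line 9 remove [ijvjc,cpdyq] add [sde,mccd] -> 15 lines: mqlmt usl itu zah incme rfiex qcy xboie tsytf sde mccd dxe xau dadsm kxijx
Hunk 4: at line 5 remove [qcy,xboie,tsytf] add [stljq] -> 13 lines: mqlmt usl itu zah incme rfiex stljq sde mccd dxe xau dadsm kxijx
Hunk 5: at line 9 remove [dxe] add [bze] -> 13 lines: mqlmt usl itu zah incme rfiex stljq sde mccd bze xau dadsm kxijx
Hunk 6: at line 6 remove [sde,mccd,bze] add [cfmjh,lks,jeu] -> 13 lines: mqlmt usl itu zah incme rfiex stljq cfmjh lks jeu xau dadsm kxijx
Hunk 7: at line 6 remove [stljq,cfmjh] add [imxv] -> 12 lines: mqlmt usl itu zah incme rfiex imxv lks jeu xau dadsm kxijx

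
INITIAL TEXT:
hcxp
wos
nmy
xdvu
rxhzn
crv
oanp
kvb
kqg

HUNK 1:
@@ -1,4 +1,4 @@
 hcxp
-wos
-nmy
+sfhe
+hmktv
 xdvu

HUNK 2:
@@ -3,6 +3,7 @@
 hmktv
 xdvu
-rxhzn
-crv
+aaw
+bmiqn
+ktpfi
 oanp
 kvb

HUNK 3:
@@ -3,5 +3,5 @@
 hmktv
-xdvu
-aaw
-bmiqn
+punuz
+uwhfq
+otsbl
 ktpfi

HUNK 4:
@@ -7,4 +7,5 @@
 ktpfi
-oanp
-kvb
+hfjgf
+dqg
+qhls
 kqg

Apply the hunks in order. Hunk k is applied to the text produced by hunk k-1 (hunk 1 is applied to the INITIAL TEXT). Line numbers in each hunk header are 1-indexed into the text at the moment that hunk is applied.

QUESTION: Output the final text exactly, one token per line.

Answer: hcxp
sfhe
hmktv
punuz
uwhfq
otsbl
ktpfi
hfjgf
dqg
qhls
kqg

Derivation:
Hunk 1: at line 1 remove [wos,nmy] add [sfhe,hmktv] -> 9 lines: hcxp sfhe hmktv xdvu rxhzn crv oanp kvb kqg
Hunk 2: at line 3 remove [rxhzn,crv] add [aaw,bmiqn,ktpfi] -> 10 lines: hcxp sfhe hmktv xdvu aaw bmiqn ktpfi oanp kvb kqg
Hunk 3: at line 3 remove [xdvu,aaw,bmiqn] add [punuz,uwhfq,otsbl] -> 10 lines: hcxp sfhe hmktv punuz uwhfq otsbl ktpfi oanp kvb kqg
Hunk 4: at line 7 remove [oanp,kvb] add [hfjgf,dqg,qhls] -> 11 lines: hcxp sfhe hmktv punuz uwhfq otsbl ktpfi hfjgf dqg qhls kqg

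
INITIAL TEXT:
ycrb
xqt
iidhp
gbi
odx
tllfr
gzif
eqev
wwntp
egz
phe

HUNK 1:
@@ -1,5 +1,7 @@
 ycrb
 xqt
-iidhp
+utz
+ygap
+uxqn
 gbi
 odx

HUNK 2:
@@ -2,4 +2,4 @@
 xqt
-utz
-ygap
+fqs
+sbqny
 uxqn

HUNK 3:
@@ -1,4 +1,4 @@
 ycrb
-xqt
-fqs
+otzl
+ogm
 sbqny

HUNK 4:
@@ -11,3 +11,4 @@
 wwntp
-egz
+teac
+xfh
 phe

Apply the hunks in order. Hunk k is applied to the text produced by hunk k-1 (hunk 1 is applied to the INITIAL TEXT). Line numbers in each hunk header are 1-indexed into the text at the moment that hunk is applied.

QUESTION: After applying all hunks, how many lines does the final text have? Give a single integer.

Answer: 14

Derivation:
Hunk 1: at line 1 remove [iidhp] add [utz,ygap,uxqn] -> 13 lines: ycrb xqt utz ygap uxqn gbi odx tllfr gzif eqev wwntp egz phe
Hunk 2: at line 2 remove [utz,ygap] add [fqs,sbqny] -> 13 lines: ycrb xqt fqs sbqny uxqn gbi odx tllfr gzif eqev wwntp egz phe
Hunk 3: at line 1 remove [xqt,fqs] add [otzl,ogm] -> 13 lines: ycrb otzl ogm sbqny uxqn gbi odx tllfr gzif eqev wwntp egz phe
Hunk 4: at line 11 remove [egz] add [teac,xfh] -> 14 lines: ycrb otzl ogm sbqny uxqn gbi odx tllfr gzif eqev wwntp teac xfh phe
Final line count: 14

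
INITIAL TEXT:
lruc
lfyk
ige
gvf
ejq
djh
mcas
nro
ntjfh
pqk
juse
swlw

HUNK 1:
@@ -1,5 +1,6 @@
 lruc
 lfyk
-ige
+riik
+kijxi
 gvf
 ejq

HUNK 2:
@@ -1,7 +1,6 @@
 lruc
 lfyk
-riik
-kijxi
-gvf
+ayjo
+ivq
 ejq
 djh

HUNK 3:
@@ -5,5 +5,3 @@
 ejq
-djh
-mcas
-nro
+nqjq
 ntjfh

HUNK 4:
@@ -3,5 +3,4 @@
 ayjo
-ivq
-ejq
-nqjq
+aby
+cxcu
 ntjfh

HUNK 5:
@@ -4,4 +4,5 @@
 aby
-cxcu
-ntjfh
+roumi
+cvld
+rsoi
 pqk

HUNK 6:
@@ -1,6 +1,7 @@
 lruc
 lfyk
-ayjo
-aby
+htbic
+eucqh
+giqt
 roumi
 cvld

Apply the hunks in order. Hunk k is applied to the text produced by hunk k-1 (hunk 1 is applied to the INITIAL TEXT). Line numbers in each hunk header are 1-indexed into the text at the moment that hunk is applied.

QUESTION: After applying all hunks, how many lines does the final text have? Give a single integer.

Hunk 1: at line 1 remove [ige] add [riik,kijxi] -> 13 lines: lruc lfyk riik kijxi gvf ejq djh mcas nro ntjfh pqk juse swlw
Hunk 2: at line 1 remove [riik,kijxi,gvf] add [ayjo,ivq] -> 12 lines: lruc lfyk ayjo ivq ejq djh mcas nro ntjfh pqk juse swlw
Hunk 3: at line 5 remove [djh,mcas,nro] add [nqjq] -> 10 lines: lruc lfyk ayjo ivq ejq nqjq ntjfh pqk juse swlw
Hunk 4: at line 3 remove [ivq,ejq,nqjq] add [aby,cxcu] -> 9 lines: lruc lfyk ayjo aby cxcu ntjfh pqk juse swlw
Hunk 5: at line 4 remove [cxcu,ntjfh] add [roumi,cvld,rsoi] -> 10 lines: lruc lfyk ayjo aby roumi cvld rsoi pqk juse swlw
Hunk 6: at line 1 remove [ayjo,aby] add [htbic,eucqh,giqt] -> 11 lines: lruc lfyk htbic eucqh giqt roumi cvld rsoi pqk juse swlw
Final line count: 11

Answer: 11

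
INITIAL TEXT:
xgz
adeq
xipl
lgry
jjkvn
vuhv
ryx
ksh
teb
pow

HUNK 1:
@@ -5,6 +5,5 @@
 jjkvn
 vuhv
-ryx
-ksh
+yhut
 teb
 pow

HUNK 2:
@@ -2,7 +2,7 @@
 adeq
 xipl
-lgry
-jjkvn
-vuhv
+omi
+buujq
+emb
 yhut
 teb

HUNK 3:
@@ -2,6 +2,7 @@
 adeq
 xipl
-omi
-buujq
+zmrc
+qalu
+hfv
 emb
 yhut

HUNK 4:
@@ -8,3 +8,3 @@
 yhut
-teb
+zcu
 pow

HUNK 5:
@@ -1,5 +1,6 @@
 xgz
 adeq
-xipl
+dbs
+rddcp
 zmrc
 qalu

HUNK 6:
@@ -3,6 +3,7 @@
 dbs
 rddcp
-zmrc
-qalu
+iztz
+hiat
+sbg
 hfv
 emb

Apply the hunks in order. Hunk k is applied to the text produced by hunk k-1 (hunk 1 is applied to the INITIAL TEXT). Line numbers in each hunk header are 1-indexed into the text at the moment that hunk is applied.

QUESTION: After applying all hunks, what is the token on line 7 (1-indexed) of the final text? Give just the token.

Hunk 1: at line 5 remove [ryx,ksh] add [yhut] -> 9 lines: xgz adeq xipl lgry jjkvn vuhv yhut teb pow
Hunk 2: at line 2 remove [lgry,jjkvn,vuhv] add [omi,buujq,emb] -> 9 lines: xgz adeq xipl omi buujq emb yhut teb pow
Hunk 3: at line 2 remove [omi,buujq] add [zmrc,qalu,hfv] -> 10 lines: xgz adeq xipl zmrc qalu hfv emb yhut teb pow
Hunk 4: at line 8 remove [teb] add [zcu] -> 10 lines: xgz adeq xipl zmrc qalu hfv emb yhut zcu pow
Hunk 5: at line 1 remove [xipl] add [dbs,rddcp] -> 11 lines: xgz adeq dbs rddcp zmrc qalu hfv emb yhut zcu pow
Hunk 6: at line 3 remove [zmrc,qalu] add [iztz,hiat,sbg] -> 12 lines: xgz adeq dbs rddcp iztz hiat sbg hfv emb yhut zcu pow
Final line 7: sbg

Answer: sbg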